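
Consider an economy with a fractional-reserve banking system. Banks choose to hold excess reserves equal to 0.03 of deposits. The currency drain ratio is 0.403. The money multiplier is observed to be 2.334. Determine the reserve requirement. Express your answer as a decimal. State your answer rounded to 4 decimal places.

Using m = 2.334. Since m = (1 + c)/(c + rr + e), the denominator satisfies c + rr + e = (1 + c)/m = (1 + 0.403) / 2.334 ≈ 0.601114.
With c = 0.403 and e = 0.03, the reserve requirement is 0.601114 − 0.403 − 0.03 = 0.168114.

0.1681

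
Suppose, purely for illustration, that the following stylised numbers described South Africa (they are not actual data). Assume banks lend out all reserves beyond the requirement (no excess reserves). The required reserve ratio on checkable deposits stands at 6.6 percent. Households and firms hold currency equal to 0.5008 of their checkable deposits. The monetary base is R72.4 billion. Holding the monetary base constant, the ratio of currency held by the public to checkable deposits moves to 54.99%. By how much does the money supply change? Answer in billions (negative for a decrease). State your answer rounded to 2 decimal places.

-9.51 billion

Initially m₁ = (1 + 0.5008) / (0.066 + 0.5008) ≈ 2.64785, so M₁ = 2.64785 × 72.4 ≈ 191.7043 billion.
After the change m₂ = (1 + 0.5499) / (0.066 + 0.5499) ≈ 2.51648, so M₂ = 2.51648 × 72.4 ≈ 182.1932 billion.
ΔM = M₂ − M₁ = 182.1932 − 191.7043 = -9.5111 billion.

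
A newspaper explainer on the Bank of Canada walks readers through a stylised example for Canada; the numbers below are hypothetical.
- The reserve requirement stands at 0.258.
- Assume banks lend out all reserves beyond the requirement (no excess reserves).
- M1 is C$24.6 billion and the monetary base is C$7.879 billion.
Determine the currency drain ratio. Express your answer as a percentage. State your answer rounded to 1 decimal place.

9.2%

Using m = M/MB = 24.6/7.879 ≈ 3.122224. From m = (1 + c)/(c + rr + e), rearranging gives 1 + c = m·(c + rr + e), so c·(1 − m) = m·(rr + e) − 1.
Hence c = [m·(rr + e) − 1]/(1 − m) = [3.122224 × (0.258 + 0) − 1] / (1 − 3.122224) ≈ 0.091633.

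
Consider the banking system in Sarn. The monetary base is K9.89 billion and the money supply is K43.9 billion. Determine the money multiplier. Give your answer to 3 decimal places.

The money multiplier is m = M / MB = 43.9 / 9.89 ≈ 4.43883.

4.439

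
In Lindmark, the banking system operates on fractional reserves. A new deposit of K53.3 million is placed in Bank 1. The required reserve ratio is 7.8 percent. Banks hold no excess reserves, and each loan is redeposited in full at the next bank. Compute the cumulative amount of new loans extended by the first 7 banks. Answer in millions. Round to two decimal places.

Bank i lends (1 − rr)^i of the original deposit: Bank 1 lends 53.3·0.9220 = 49.1426, Bank 2 lends 53.3·0.9220² ≈ 45.3095, and so on.
Summing a geometric series: total = 53.3·[0.9220·(1 − 0.9220^7) / (1 − 0.9220)] ≈ 273.1880 million.

K273.19 million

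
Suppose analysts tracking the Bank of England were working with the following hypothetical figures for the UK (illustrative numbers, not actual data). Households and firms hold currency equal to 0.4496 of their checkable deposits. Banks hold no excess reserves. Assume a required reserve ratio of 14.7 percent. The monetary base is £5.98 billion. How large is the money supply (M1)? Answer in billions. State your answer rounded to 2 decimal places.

The money multiplier is m = (1 + c) / (rr + c) = (1 + 0.4496) / (0.147 + 0.4496) ≈ 2.4298.
So M = m × MB = 2.4298 × 5.98 ≈ 14.5302 billion.

£14.53 billion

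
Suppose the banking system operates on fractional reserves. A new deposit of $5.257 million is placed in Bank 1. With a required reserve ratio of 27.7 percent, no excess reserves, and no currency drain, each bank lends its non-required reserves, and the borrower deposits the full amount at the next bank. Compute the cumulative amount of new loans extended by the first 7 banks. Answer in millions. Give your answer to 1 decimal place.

$12.3 million

Bank i lends (1 − rr)^i of the original deposit: Bank 1 lends 5.257·0.7230 ≈ 3.8008, Bank 2 lends 5.257·0.7230² ≈ 2.7480, and so on.
Summing a geometric series: total = 5.257·[0.7230·(1 − 0.7230^7) / (1 − 0.7230)] ≈ 12.3044 million.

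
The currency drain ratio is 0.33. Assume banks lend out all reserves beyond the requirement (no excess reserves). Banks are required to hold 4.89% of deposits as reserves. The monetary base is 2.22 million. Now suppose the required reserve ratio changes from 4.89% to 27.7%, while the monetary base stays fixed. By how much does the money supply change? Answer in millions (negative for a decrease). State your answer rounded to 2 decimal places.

-2.93 million

Initially m₁ = (1 + 0.33) / (0.0489 + 0.33) ≈ 3.5102, so M₁ = 3.5102 × 2.22 ≈ 7.7926 million.
After the change m₂ = (1 + 0.33) / (0.277 + 0.33) ≈ 2.1911, so M₂ = 2.1911 × 2.22 ≈ 4.8642 million.
ΔM = M₂ − M₁ = 4.8642 − 7.7926 = -2.9284 million.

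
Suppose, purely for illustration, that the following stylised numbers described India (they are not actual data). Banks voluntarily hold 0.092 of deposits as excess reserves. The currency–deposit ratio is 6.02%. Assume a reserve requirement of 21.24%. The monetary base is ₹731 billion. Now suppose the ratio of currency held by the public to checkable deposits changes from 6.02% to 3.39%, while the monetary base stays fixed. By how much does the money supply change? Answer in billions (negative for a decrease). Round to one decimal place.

Initially m₁ = (1 + 0.0602) / (0.2124 + 0.092 + 0.0602) ≈ 2.90784, so M₁ = 2.90784 × 731 ≈ 2125.631 billion.
After the change m₂ = (1 + 0.0339) / (0.2124 + 0.092 + 0.0339) ≈ 3.05616, so M₂ = 3.05616 × 731 ≈ 2234.053 billion.
ΔM = M₂ − M₁ = 2234.053 − 2125.631 = 108.422 billion.

₹108.4 billion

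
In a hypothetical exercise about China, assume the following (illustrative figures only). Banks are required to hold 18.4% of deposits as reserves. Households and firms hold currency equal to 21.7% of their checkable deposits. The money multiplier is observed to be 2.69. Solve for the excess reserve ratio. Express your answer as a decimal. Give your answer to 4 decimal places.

Using m = 2.69. Since m = (1 + c)/(c + rr + e), the denominator satisfies c + rr + e = (1 + c)/m = (1 + 0.217) / 2.69 ≈ 0.452416.
With c = 0.217 and rr = 0.184, the excess reserve ratio is 0.452416 − 0.217 − 0.184 = 0.051416.

0.0514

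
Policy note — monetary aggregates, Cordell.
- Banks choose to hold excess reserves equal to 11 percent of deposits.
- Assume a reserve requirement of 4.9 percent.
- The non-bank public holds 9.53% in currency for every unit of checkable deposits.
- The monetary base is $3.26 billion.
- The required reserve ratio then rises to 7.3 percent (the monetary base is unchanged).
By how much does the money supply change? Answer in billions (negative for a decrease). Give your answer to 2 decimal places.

Initially m₁ = (1 + 0.0953) / (0.049 + 0.11 + 0.0953) ≈ 4.3071, so M₁ = 4.3071 × 3.26 ≈ 14.0411 billion.
After the change m₂ = (1 + 0.0953) / (0.073 + 0.11 + 0.0953) ≈ 3.9357, so M₂ = 3.9357 × 3.26 ≈ 12.8304 billion.
ΔM = M₂ − M₁ = 12.8304 − 14.0411 = -1.2107 billion.

-1.21 billion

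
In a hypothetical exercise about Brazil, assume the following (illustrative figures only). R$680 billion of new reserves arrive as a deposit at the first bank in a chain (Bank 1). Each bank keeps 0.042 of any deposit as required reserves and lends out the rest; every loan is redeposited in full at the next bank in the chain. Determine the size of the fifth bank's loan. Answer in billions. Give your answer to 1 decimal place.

R$548.7 billion

Each bank lends a fraction (1 − rr) = 0.9580 of the deposit it receives, so Bank 5 receives 680·0.9580^4 and lends 680·0.9580^5 ≈ 548.7019 billion.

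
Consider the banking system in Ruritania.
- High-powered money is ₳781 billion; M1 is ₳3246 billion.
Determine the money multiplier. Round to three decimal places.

4.156

The money multiplier is m = M / MB = 3246 / 781 ≈ 4.15621.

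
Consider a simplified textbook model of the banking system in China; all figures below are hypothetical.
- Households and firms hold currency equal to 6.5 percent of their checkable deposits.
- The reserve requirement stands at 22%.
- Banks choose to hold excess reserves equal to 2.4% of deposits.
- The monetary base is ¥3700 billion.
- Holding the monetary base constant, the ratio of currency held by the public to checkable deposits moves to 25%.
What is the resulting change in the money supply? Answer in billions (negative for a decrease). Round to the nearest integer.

Initially m₁ = (1 + 0.065) / (0.22 + 0.024 + 0.065) ≈ 3.44660, so M₁ = 3.44660 × 3700 = 12752.42 billion.
After the change m₂ = (1 + 0.25) / (0.22 + 0.024 + 0.25) ≈ 2.53036, so M₂ = 2.53036 × 3700 = 9362.332 billion.
ΔM = M₂ − M₁ = 9362.332 − 12752.42 = -3390.088 billion.

-3390 billion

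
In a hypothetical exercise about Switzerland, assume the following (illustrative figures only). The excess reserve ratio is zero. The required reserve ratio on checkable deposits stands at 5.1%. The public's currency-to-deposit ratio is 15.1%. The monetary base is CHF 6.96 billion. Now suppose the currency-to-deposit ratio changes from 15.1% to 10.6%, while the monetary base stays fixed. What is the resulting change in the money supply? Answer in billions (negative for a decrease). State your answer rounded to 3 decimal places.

CHF 9.372 billion

Initially m₁ = (1 + 0.151) / (0.051 + 0.151) ≈ 5.69802, so M₁ = 5.69802 × 6.96 ≈ 39.6582 billion.
After the change m₂ = (1 + 0.106) / (0.051 + 0.106) ≈ 7.04459, so M₂ = 7.04459 × 6.96 ≈ 49.0303 billion.
ΔM = M₂ − M₁ = 49.0303 − 39.6582 = 9.3721 billion.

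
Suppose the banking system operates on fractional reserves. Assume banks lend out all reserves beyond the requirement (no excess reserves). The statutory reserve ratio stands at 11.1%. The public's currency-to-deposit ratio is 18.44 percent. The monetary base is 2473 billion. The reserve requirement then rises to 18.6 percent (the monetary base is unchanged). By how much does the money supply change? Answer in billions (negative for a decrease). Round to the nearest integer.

-2008 billion

Initially m₁ = (1 + 0.1844) / (0.111 + 0.1844) ≈ 4.00948, so M₁ = 4.00948 × 2473 ≈ 9915.444 billion.
After the change m₂ = (1 + 0.1844) / (0.186 + 0.1844) ≈ 3.19762, so M₂ = 3.19762 × 2473 ≈ 7907.7143 billion.
ΔM = M₂ − M₁ = 7907.7143 − 9915.444 = -2007.7297 billion.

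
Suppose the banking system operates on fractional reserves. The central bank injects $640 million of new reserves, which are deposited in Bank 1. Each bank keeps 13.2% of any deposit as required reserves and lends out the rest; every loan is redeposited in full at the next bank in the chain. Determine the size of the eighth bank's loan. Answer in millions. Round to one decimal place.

Each bank lends a fraction (1 − rr) = 0.8680 of the deposit it receives, so Bank 8 receives 640·0.8680^7 and lends 640·0.8680^8 ≈ 206.2233 million.

$206.2 million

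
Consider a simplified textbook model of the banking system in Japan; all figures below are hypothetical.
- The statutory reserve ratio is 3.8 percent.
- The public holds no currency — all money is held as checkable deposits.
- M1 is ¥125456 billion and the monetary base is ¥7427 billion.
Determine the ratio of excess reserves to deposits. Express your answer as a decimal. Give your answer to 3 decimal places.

Using m = M/MB = 125456/7427 ≈ 16.891881. Since m = (1 + c)/(c + rr + e), the denominator satisfies c + rr + e = (1 + c)/m = (1 + 0) / 16.891881 ≈ 0.059200.
With c = 0 and rr = 0.038, the ratio of excess reserves to deposits is 0.059200 − 0 − 0.038 = 0.0212.

0.021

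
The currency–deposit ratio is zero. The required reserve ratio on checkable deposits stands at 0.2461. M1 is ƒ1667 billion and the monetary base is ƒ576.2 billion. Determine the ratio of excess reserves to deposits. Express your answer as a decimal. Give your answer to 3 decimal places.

0.100

Using m = M/MB = 1667/576.2 ≈ 2.893093. Since m = (1 + c)/(c + rr + e), the denominator satisfies c + rr + e = (1 + c)/m = (1 + 0) / 2.893093 ≈ 0.345651.
With c = 0 and rr = 0.2461, the ratio of excess reserves to deposits is 0.345651 − 0 − 0.2461 = 0.099551.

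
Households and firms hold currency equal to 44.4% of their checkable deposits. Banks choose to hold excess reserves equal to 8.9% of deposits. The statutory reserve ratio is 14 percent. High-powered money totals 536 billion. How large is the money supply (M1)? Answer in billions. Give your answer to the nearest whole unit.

The money multiplier is m = (1 + c) / (rr + e + c) = (1 + 0.444) / (0.14 + 0.089 + 0.444) ≈ 2.1456.
So M = m × MB = 2.1456 × 536 = 1150.0416 billion.

1150 billion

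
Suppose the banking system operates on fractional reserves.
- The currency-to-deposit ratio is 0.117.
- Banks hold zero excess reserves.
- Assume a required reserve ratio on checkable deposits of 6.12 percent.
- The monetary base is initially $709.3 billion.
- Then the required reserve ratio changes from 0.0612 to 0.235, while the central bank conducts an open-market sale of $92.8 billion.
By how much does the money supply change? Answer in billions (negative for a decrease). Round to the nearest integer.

-2490 billion

Before: m₁ = (1 + 0.117) / (0.0612 + 0.117) ≈ 6.2682, MB₁ = 709.3, so M₁ = 6.2682 × 709.3 ≈ 4446.0343 billion.
After: m₂ = (1 + 0.117) / (0.235 + 0.117) ≈ 3.1733, MB₂ = 709.3 − 92.8 = 616.5, so M₂ = 3.1733 × 616.5 ≈ 1956.3394 billion.
ΔM = M₂ − M₁ = 1956.3394 − 4446.0343 = -2489.6949 billion.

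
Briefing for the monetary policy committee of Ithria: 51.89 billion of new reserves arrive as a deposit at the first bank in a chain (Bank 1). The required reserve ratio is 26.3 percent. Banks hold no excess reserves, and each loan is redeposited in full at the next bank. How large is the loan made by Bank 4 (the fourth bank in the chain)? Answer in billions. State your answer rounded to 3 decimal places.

Each bank lends a fraction (1 − rr) = 0.7370 of the deposit it receives, so Bank 4 receives 51.89·0.7370^3 and lends 51.89·0.7370^4 ≈ 15.3092 billion.

15.309 billion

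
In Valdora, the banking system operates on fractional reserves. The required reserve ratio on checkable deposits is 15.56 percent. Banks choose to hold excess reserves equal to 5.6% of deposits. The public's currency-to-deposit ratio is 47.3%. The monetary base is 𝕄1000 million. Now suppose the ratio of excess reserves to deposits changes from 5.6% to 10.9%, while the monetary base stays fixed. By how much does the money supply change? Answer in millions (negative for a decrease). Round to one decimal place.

Initially m₁ = (1 + 0.473) / (0.1556 + 0.056 + 0.473) ≈ 2.15162, so M₁ = 2.15162 × 1000 = 2151.62 million.
After the change m₂ = (1 + 0.473) / (0.1556 + 0.109 + 0.473) ≈ 1.99702, so M₂ = 1.99702 × 1000 = 1997.02 million.
ΔM = M₂ − M₁ = 1997.02 − 2151.62 = -154.6 million.

-154.6 million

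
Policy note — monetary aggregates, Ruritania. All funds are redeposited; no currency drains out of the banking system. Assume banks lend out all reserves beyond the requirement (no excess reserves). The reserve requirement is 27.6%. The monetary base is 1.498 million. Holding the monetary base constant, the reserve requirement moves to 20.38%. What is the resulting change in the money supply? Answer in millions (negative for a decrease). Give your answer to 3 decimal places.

Initially m₁ = 1 / (0.276) ≈ 3.62319, so M₁ = 3.62319 × 1.498 ≈ 5.4275 million.
After the change m₂ = 1 / (0.2038) ≈ 4.90677, so M₂ = 4.90677 × 1.498 ≈ 7.3503 million.
ΔM = M₂ − M₁ = 7.3503 − 5.4275 = 1.9228 million.

1.923 million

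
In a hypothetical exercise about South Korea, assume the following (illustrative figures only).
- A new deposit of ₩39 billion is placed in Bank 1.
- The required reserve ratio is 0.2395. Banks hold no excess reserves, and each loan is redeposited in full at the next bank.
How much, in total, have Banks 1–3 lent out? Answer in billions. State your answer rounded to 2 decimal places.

₩69.37 billion

Bank i lends (1 − rr)^i of the original deposit: Bank 1 lends 39·0.7605 = 29.6595, Bank 2 lends 39·0.7605² ≈ 22.5560, and so on.
Summing a geometric series: total = 39·[0.7605·(1 − 0.7605^3) / (1 − 0.7605)] ≈ 69.3694 billion.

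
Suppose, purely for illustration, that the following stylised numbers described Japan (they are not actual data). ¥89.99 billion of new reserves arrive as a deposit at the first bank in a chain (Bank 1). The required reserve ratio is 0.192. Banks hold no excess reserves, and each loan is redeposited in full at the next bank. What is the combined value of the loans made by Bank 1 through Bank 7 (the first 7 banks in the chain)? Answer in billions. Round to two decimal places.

Bank i lends (1 − rr)^i of the original deposit: Bank 1 lends 89.99·0.8080 ≈ 72.7119, Bank 2 lends 89.99·0.8080² ≈ 58.7512, and so on.
Summing a geometric series: total = 89.99·[0.8080·(1 − 0.8080^7) / (1 − 0.8080)] ≈ 293.5581 billion.

¥293.56 billion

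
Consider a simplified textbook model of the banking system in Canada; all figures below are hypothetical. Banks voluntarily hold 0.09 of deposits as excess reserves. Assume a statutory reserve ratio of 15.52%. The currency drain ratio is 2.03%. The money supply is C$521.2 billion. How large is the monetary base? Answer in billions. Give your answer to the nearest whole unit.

The money multiplier is m = (1 + c) / (rr + e + c) = (1 + 0.0203) / (0.1552 + 0.09 + 0.0203) ≈ 3.8429.
MB = M / m = 521.2 / 3.8429 ≈ 135.6267 billion.

C$136 billion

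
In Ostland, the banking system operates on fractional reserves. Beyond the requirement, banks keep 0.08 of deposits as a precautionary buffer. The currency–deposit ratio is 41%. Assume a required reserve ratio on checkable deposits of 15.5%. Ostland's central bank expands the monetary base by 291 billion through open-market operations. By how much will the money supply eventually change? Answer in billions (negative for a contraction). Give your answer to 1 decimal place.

The money multiplier is m = (1 + c) / (rr + e + c) = (1 + 0.41) / (0.155 + 0.08 + 0.41) ≈ 2.18605.
The purchase adds 291 billion of base, so ΔM = m × ΔMB = 2.18605 × (+291) ≈ 636.1405 billion.

636.1 billion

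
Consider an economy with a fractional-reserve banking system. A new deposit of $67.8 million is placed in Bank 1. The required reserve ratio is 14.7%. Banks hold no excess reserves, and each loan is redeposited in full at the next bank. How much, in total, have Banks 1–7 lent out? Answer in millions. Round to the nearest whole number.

$264 million

Bank i lends (1 − rr)^i of the original deposit: Bank 1 lends 67.8·0.8530 = 57.8334, Bank 2 lends 67.8·0.8530² ≈ 49.3319, and so on.
Summing a geometric series: total = 67.8·[0.8530·(1 − 0.8530^7) / (1 − 0.8530)] ≈ 264.1524 million.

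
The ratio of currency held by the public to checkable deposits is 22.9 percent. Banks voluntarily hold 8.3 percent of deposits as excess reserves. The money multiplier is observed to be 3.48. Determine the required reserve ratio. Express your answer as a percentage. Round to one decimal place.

4.1%

Using m = 3.48. Since m = (1 + c)/(c + rr + e), the denominator satisfies c + rr + e = (1 + c)/m = (1 + 0.229) / 3.48 ≈ 0.353161.
With c = 0.229 and e = 0.083, the required reserve ratio is 0.353161 − 0.229 − 0.083 = 0.041161.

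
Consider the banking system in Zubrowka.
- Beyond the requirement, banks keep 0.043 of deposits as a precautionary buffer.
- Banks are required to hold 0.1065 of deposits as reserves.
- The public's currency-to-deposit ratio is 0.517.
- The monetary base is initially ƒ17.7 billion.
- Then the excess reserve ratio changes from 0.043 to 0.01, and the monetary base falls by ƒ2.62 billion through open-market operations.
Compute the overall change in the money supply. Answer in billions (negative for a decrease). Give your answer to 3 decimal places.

Before: m₁ = (1 + 0.517) / (0.1065 + 0.043 + 0.517) ≈ 2.276069, MB₁ = 17.7, so M₁ = 2.276069 × 17.7 ≈ 40.2864 billion.
After: m₂ = (1 + 0.517) / (0.1065 + 0.01 + 0.517) ≈ 2.394633, MB₂ = 17.7 − 2.62 = 15.08, so M₂ = 2.394633 × 15.08 ≈ 36.1111 billion.
ΔM = M₂ − M₁ = 36.1111 − 40.2864 = -4.1753 billion.

-4.175 billion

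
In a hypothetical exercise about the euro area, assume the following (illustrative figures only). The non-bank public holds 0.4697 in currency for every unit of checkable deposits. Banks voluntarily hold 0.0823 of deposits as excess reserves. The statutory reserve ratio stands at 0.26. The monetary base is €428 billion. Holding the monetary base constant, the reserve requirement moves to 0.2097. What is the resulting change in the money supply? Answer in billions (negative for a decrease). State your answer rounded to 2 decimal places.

€51.16 billion

Initially m₁ = (1 + 0.4697) / (0.26 + 0.0823 + 0.4697) ≈ 1.809975, so M₁ = 1.809975 × 428 = 774.6693 billion.
After the change m₂ = (1 + 0.4697) / (0.2097 + 0.0823 + 0.4697) ≈ 1.929500, so M₂ = 1.929500 × 428 = 825.826 billion.
ΔM = M₂ − M₁ = 825.826 − 774.6693 = 51.1567 billion.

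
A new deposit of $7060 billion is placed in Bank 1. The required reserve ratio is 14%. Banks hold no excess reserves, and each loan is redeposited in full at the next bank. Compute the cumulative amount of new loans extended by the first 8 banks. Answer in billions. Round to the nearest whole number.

Bank i lends (1 − rr)^i of the original deposit: Bank 1 lends 7060·0.8600 = 6071.6000, Bank 2 lends 7060·0.8600² = 5221.5760, and so on.
Summing a geometric series: total = 7060·[0.8600·(1 − 0.8600^8) / (1 − 0.8600)] ≈ 30391.9174 billion.

$30392 billion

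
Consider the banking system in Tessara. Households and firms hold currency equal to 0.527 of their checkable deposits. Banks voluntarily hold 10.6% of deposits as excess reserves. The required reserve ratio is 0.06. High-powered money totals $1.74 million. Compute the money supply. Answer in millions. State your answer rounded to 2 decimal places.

$3.83 million

The money multiplier is m = (1 + c) / (rr + e + c) = (1 + 0.527) / (0.06 + 0.106 + 0.527) ≈ 2.2035.
So M = m × MB = 2.2035 × 1.74 ≈ 3.8341 million.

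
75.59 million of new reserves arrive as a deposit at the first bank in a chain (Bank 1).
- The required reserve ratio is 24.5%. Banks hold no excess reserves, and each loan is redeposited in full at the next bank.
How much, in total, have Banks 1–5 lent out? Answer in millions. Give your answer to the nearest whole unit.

176 million

Bank i lends (1 − rr)^i of the original deposit: Bank 1 lends 75.59·0.7550 ≈ 57.0705, Bank 2 lends 75.59·0.7550² ≈ 43.0882, and so on.
Summing a geometric series: total = 75.59·[0.7550·(1 − 0.7550^5) / (1 − 0.7550)] ≈ 175.7954 million.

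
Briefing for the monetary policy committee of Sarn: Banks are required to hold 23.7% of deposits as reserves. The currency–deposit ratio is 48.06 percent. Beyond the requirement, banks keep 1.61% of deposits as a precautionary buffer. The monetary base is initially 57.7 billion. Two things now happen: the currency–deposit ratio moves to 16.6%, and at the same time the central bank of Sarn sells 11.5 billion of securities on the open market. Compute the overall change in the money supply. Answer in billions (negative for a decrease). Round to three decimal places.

12.097 billion

Before: m₁ = (1 + 0.4806) / (0.237 + 0.0161 + 0.4806) ≈ 2.017991, MB₁ = 57.7, so M₁ = 2.017991 × 57.7 ≈ 116.4381 billion.
After: m₂ = (1 + 0.166) / (0.237 + 0.0161 + 0.166) ≈ 2.782152, MB₂ = 57.7 − 11.5 = 46.2, so M₂ = 2.782152 × 46.2 ≈ 128.5354 billion.
ΔM = M₂ − M₁ = 128.5354 − 116.4381 = 12.0973 billion.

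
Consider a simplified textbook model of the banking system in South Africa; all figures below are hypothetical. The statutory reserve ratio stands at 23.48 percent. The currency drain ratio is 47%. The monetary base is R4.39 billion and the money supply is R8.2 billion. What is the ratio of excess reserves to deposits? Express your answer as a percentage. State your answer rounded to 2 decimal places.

Using m = M/MB = 8.2/4.39 ≈ 1.867882. Since m = (1 + c)/(c + rr + e), the denominator satisfies c + rr + e = (1 + c)/m = (1 + 0.47) / 1.867882 ≈ 0.786988.
With c = 0.47 and rr = 0.2348, the ratio of excess reserves to deposits is 0.786988 − 0.47 − 0.2348 = 0.082188.

8.22%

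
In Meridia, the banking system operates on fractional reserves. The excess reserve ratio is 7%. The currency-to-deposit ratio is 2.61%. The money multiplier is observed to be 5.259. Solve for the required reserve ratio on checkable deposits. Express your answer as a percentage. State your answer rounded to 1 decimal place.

Using m = 5.259. Since m = (1 + c)/(c + rr + e), the denominator satisfies c + rr + e = (1 + c)/m = (1 + 0.0261) / 5.259 ≈ 0.195113.
With c = 0.0261 and e = 0.07, the required reserve ratio on checkable deposits is 0.195113 − 0.0261 − 0.07 = 0.099013.

9.9%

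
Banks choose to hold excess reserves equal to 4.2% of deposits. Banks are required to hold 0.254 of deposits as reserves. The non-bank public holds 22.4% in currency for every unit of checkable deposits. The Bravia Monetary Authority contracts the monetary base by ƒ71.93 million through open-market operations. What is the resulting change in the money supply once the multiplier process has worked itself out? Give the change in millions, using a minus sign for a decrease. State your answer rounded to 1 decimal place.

-169.3 million

The money multiplier is m = (1 + c) / (rr + e + c) = (1 + 0.224) / (0.254 + 0.042 + 0.224) ≈ 2.3538.
The sale removes 71.93 million of base, so ΔM = m × ΔMB = 2.3538 × (−71.93) ≈ -169.3088 million.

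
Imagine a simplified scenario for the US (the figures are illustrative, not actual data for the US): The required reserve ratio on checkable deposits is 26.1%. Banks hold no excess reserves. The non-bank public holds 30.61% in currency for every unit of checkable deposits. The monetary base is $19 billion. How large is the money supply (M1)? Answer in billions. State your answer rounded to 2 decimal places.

$43.76 billion

The money multiplier is m = (1 + c) / (rr + c) = (1 + 0.3061) / (0.261 + 0.3061) ≈ 2.30312.
So M = m × MB = 2.30312 × 19 ≈ 43.7593 billion.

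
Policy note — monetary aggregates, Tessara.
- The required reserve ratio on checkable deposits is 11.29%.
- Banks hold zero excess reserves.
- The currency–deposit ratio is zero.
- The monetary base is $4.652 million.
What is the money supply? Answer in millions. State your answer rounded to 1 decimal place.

With no currency drain or excess reserves, the money multiplier is m = 1/rr = 1/0.1129 ≈ 8.8574.
Money supply M = m × MB = 8.8574 × 4.652 ≈ 41.2046 million.

$41.2 million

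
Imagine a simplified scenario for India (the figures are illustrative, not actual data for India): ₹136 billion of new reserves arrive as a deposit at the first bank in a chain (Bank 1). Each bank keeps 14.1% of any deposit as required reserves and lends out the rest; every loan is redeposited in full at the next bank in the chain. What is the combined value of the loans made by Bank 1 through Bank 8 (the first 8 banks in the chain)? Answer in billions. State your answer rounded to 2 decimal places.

Bank i lends (1 − rr)^i of the original deposit: Bank 1 lends 136·0.8590 = 116.8240, Bank 2 lends 136·0.8590² ≈ 100.3518, and so on.
Summing a geometric series: total = 136·[0.8590·(1 − 0.8590^8) / (1 − 0.8590)] ≈ 582.9221 billion.

₹582.92 billion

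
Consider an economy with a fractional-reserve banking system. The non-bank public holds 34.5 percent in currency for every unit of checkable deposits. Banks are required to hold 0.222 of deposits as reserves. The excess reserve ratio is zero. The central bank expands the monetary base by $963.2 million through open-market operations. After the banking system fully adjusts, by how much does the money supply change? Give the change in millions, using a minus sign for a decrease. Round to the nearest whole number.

$2285 million

The money multiplier is m = (1 + c) / (rr + c) = (1 + 0.345) / (0.222 + 0.345) ≈ 2.3721.
The purchase adds 963.2 million of base, so ΔM = m × ΔMB = 2.3721 × (+963.2) ≈ 2284.8067 million.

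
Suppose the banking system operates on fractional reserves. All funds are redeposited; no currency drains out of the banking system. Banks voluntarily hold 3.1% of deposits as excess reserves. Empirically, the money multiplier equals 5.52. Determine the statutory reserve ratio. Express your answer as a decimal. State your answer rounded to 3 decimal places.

Using m = 5.52. Since m = (1 + c)/(c + rr + e), the denominator satisfies c + rr + e = (1 + c)/m = (1 + 0) / 5.52 ≈ 0.181159.
With c = 0 and e = 0.031, the statutory reserve ratio is 0.181159 − 0 − 0.031 = 0.150159.

0.150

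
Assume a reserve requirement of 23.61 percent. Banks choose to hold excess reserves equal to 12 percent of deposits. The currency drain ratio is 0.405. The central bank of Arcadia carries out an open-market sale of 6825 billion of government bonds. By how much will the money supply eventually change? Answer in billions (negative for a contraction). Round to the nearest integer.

The money multiplier is m = (1 + c) / (rr + e + c) = (1 + 0.405) / (0.2361 + 0.12 + 0.405) ≈ 1.84601.
The sale removes 6825 billion of base, so ΔM = m × ΔMB = 1.84601 × (−6825) ≈ -12599.0182 billion.

-12599 billion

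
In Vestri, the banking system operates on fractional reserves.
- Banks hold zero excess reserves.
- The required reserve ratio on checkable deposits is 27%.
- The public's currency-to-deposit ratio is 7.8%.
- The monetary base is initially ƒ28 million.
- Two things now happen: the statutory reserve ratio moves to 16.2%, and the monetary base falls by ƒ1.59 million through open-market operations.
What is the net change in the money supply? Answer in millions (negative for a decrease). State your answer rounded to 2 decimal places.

ƒ31.89 million

Before: m₁ = (1 + 0.078) / (0.27 + 0.078) ≈ 3.09770, MB₁ = 28, so M₁ = 3.09770 × 28 = 86.7356 million.
After: m₂ = (1 + 0.078) / (0.162 + 0.078) ≈ 4.49167, MB₂ = 28 − 1.59 = 26.41, so M₂ = 4.49167 × 26.41 ≈ 118.625 million.
ΔM = M₂ − M₁ = 118.625 − 86.7356 = 31.8894 million.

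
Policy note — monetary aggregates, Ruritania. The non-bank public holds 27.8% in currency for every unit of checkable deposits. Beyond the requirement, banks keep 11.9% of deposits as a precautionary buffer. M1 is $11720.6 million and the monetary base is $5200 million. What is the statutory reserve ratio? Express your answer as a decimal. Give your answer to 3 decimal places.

0.170

Using m = M/MB = 11720.6/5200 ≈ 2.253962. Since m = (1 + c)/(c + rr + e), the denominator satisfies c + rr + e = (1 + c)/m = (1 + 0.278) / 2.253962 ≈ 0.567002.
With c = 0.278 and e = 0.119, the statutory reserve ratio is 0.567002 − 0.278 − 0.119 = 0.170002.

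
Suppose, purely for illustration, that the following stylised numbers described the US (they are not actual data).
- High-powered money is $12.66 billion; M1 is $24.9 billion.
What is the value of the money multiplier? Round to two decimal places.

1.97

The money multiplier is m = M / MB = 24.9 / 12.66 ≈ 1.96682.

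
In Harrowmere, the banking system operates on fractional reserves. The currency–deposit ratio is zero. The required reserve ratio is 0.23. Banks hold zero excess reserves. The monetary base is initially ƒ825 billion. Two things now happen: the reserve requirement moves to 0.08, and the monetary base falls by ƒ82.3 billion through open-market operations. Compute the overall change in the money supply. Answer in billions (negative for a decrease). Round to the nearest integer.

Before: m₁ = 1 / (0.23) ≈ 4.3478, MB₁ = 825, so M₁ = 4.3478 × 825 = 3586.935 billion.
After: m₂ = 1 / (0.08) = 12.5, MB₂ = 825 − 82.3 = 742.7, so M₂ = 12.5 × 742.7 = 9283.75 billion.
ΔM = M₂ − M₁ = 9283.75 − 3586.935 = 5696.815 billion.

ƒ5697 billion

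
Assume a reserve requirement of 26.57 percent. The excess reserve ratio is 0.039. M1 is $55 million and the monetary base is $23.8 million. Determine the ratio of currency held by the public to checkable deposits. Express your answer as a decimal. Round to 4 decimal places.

Using m = M/MB = 55/23.8 ≈ 2.310924. From m = (1 + c)/(c + rr + e), rearranging gives 1 + c = m·(c + rr + e), so c·(1 − m) = m·(rr + e) − 1.
Hence c = [m·(rr + e) − 1]/(1 − m) = [2.310924 × (0.2657 + 0.039) − 1] / (1 − 2.310924) ≈ 0.225689.

0.2257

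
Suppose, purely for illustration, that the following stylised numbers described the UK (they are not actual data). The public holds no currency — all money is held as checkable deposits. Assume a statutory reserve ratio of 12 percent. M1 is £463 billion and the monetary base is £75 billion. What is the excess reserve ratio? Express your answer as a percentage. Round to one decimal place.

Using m = M/MB = 463/75 ≈ 6.173333. Since m = (1 + c)/(c + rr + e), the denominator satisfies c + rr + e = (1 + c)/m = (1 + 0) / 6.173333 ≈ 0.161987.
With c = 0 and rr = 0.12, the excess reserve ratio is 0.161987 − 0 − 0.12 = 0.041987.

4.2%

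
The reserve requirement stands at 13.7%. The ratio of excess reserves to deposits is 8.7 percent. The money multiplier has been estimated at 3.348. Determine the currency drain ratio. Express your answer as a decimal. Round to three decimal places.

Using m = 3.348. From m = (1 + c)/(c + rr + e), rearranging gives 1 + c = m·(c + rr + e), so c·(1 − m) = m·(rr + e) − 1.
Hence c = [m·(rr + e) − 1]/(1 − m) = [3.348 × (0.137 + 0.087) − 1] / (1 − 3.348) ≈ 0.106494.

0.106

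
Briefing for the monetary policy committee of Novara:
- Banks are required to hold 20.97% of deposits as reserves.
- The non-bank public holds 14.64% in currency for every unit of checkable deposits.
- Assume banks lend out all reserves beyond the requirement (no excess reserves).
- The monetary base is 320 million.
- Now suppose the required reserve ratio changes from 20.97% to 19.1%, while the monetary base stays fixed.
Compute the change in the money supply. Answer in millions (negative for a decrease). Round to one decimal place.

57.1 million

Initially m₁ = (1 + 0.1464) / (0.2097 + 0.1464) ≈ 3.21932, so M₁ = 3.21932 × 320 = 1030.1824 million.
After the change m₂ = (1 + 0.1464) / (0.191 + 0.1464) ≈ 3.39775, so M₂ = 3.39775 × 320 = 1087.28 million.
ΔM = M₂ − M₁ = 1087.28 − 1030.1824 = 57.0976 million.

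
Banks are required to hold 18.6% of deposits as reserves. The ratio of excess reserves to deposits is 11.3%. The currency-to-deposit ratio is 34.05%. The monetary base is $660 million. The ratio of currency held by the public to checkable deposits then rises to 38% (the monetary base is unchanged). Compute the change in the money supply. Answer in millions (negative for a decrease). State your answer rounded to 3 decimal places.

-42.087 million

Initially m₁ = (1 + 0.3405) / (0.186 + 0.113 + 0.3405) ≈ 2.0961689, so M₁ = 2.0961689 × 660 ≈ 1383.4715 million.
After the change m₂ = (1 + 0.38) / (0.186 + 0.113 + 0.38) ≈ 2.0324006, so M₂ = 2.0324006 × 660 ≈ 1341.3844 million.
ΔM = M₂ − M₁ = 1341.3844 − 1383.4715 = -42.0871 million.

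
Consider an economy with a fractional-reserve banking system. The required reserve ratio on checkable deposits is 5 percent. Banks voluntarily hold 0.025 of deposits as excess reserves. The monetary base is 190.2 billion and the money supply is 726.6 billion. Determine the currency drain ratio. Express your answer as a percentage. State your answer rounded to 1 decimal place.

25.3%

Using m = M/MB = 726.6/190.2 ≈ 3.820189. From m = (1 + c)/(c + rr + e), rearranging gives 1 + c = m·(c + rr + e), so c·(1 − m) = m·(rr + e) − 1.
Hence c = [m·(rr + e) − 1]/(1 − m) = [3.820189 × (0.05 + 0.025) − 1] / (1 − 3.820189) ≈ 0.252992.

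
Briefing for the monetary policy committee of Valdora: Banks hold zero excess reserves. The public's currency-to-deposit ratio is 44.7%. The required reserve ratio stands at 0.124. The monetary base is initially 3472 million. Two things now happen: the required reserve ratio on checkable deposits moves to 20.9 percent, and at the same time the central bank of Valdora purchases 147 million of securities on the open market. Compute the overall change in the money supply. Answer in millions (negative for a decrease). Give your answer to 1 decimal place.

-815.8 million

Before: m₁ = (1 + 0.447) / (0.124 + 0.447) ≈ 2.534151, MB₁ = 3472, so M₁ = 2.534151 × 3472 ≈ 8798.5723 million.
After: m₂ = (1 + 0.447) / (0.209 + 0.447) ≈ 2.205793, MB₂ = 3472 + 147 = 3619, so M₂ = 2.205793 × 3619 ≈ 7982.7649 million.
ΔM = M₂ − M₁ = 7982.7649 − 8798.5723 = -815.8074 million.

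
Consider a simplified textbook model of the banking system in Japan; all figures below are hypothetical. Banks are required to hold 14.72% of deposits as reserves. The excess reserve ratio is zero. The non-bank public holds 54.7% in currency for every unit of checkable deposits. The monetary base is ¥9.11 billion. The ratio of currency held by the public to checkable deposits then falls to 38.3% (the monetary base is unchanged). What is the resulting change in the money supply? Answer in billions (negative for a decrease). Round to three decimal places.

Initially m₁ = (1 + 0.547) / (0.1472 + 0.547) ≈ 2.22846, so M₁ = 2.22846 × 9.11 ≈ 20.3013 billion.
After the change m₂ = (1 + 0.383) / (0.1472 + 0.383) ≈ 2.60845, so M₂ = 2.60845 × 9.11 ≈ 23.763 billion.
ΔM = M₂ − M₁ = 23.763 − 20.3013 = 3.4617 billion.

¥3.462 billion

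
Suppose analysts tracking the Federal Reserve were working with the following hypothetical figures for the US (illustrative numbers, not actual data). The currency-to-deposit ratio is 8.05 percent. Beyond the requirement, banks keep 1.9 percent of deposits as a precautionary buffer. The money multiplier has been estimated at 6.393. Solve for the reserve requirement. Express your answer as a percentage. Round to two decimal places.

Using m = 6.393. Since m = (1 + c)/(c + rr + e), the denominator satisfies c + rr + e = (1 + c)/m = (1 + 0.0805) / 6.393 ≈ 0.169013.
With c = 0.0805 and e = 0.019, the reserve requirement is 0.169013 − 0.0805 − 0.019 = 0.069513.

6.95%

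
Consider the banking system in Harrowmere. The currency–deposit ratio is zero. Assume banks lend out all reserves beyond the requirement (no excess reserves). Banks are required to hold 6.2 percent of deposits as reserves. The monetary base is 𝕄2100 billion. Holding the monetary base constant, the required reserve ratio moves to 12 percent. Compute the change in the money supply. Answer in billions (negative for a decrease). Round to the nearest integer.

Initially m₁ = 1 / (0.062) ≈ 16.12903, so M₁ = 16.12903 × 2100 = 33870.963 billion.
After the change m₂ = 1 / (0.12) ≈ 8.33333, so M₂ = 8.33333 × 2100 = 17499.993 billion.
ΔM = M₂ − M₁ = 17499.993 − 33870.963 = -16370.97 billion.

-16371 billion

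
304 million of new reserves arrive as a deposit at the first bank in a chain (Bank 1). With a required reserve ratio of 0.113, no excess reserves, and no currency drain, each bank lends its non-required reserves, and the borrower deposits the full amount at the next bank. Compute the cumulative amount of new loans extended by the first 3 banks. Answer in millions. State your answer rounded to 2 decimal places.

Bank i lends (1 − rr)^i of the original deposit: Bank 1 lends 304·0.8870 = 269.6480, Bank 2 lends 304·0.8870² ≈ 239.1778, and so on.
Summing a geometric series: total = 304·[0.8870·(1 − 0.8870^3) / (1 − 0.8870)] ≈ 720.9765 million.

720.98 million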